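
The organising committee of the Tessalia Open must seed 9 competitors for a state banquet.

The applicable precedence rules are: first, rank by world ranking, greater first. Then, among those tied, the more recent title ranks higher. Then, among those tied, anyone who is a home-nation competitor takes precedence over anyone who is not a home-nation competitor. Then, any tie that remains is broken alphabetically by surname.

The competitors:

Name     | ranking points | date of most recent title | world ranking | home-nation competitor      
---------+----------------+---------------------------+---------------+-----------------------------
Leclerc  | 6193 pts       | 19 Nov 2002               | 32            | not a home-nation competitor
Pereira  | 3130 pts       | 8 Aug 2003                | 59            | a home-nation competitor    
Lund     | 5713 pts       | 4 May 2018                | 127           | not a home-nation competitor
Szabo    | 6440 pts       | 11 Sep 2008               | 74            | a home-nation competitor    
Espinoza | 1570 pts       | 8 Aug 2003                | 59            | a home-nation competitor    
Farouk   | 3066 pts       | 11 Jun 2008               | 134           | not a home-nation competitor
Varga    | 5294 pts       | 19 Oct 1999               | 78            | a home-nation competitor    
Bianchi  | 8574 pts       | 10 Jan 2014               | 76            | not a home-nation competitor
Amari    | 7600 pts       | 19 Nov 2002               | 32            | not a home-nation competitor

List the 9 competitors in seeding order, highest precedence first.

Farouk, Lund, Varga, Bianchi, Szabo, Espinoza, Pereira, Amari, Leclerc

By world ranking (higher first): Farouk (134); then Lund (127); then Varga (78); then Bianchi (76); then Szabo (74); then Espinoza and Pereira (both 59); then Amari and Leclerc (both 32).
Espinoza and Pereira both have date of most recent title 8 Aug 2003, so the next rule applies.
Espinoza and Pereira are each a home-nation competitor, so the next rule applies.
Among Espinoza and Pereira, alphabetically by surname: Espinoza before Pereira.
Amari and Leclerc both have date of most recent title 19 Nov 2002, so the next rule applies.
Amari and Leclerc are each not a home-nation competitor, so the next rule applies.
Among Amari and Leclerc, alphabetically by surname: Amari before Leclerc.
Full order: Farouk, Lund, Varga, Bianchi, Szabo, Espinoza, Pereira, Amari, Leclerc.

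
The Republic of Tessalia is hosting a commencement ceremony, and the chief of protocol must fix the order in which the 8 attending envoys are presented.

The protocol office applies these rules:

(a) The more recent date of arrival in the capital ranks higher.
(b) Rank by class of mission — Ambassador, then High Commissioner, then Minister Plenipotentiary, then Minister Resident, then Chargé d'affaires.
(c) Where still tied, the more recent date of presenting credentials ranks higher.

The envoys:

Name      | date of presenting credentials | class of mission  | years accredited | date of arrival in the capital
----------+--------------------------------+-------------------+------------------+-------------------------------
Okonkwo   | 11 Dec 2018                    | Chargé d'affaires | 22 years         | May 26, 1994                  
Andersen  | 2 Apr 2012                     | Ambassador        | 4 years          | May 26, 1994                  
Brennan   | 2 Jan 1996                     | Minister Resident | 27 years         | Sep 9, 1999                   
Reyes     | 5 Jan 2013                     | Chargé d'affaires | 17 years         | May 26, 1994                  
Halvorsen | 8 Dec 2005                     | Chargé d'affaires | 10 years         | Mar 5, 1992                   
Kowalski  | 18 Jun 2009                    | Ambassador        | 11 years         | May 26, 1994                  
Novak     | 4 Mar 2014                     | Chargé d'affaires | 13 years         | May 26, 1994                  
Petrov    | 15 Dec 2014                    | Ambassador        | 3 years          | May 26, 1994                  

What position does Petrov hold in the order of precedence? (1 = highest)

By date of arrival in the capital (later first): Brennan (Sep 9, 1999); then Petrov, Andersen, Kowalski, Okonkwo, Novak and Reyes (each May 26, 1994); then Halvorsen (Mar 5, 1992).
Among Petrov, Andersen, Kowalski, Okonkwo, Novak and Reyes, by class of mission: Petrov, Andersen and Kowalski (Ambassador) before Okonkwo, Novak and Reyes (Chargé d'affaires).
Among Petrov, Andersen and Kowalski, by date of presenting credentials (later first): Petrov (15 Dec 2014) before Andersen (2 Apr 2012) before Kowalski (18 Jun 2009).
Among Okonkwo, Novak and Reyes, by date of presenting credentials (later first): Okonkwo (11 Dec 2018) before Novak (4 Mar 2014) before Reyes (5 Jan 2013).
Order: Brennan, Petrov, Andersen, Kowalski, Okonkwo, Novak, Reyes, Halvorsen. So position 2.

2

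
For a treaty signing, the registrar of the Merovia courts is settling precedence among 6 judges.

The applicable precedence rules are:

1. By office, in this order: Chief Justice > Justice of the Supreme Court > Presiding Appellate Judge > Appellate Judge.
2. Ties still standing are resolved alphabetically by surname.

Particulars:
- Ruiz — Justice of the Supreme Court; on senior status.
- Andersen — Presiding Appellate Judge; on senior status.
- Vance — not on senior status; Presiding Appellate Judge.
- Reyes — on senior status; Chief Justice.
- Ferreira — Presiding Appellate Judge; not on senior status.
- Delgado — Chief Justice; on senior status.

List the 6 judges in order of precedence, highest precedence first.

By office: Delgado and Reyes (Chief Justice); then Ruiz (Justice of the Supreme Court); then Andersen, Ferreira and Vance (Presiding Appellate Judge).
Among Delgado and Reyes, alphabetically by surname: Delgado before Reyes.
Among Andersen, Ferreira and Vance, alphabetically by surname: Andersen before Ferreira before Vance.
Full order: Delgado, Reyes, Ruiz, Andersen, Ferreira, Vance.

Delgado, Reyes, Ruiz, Andersen, Ferreira, Vance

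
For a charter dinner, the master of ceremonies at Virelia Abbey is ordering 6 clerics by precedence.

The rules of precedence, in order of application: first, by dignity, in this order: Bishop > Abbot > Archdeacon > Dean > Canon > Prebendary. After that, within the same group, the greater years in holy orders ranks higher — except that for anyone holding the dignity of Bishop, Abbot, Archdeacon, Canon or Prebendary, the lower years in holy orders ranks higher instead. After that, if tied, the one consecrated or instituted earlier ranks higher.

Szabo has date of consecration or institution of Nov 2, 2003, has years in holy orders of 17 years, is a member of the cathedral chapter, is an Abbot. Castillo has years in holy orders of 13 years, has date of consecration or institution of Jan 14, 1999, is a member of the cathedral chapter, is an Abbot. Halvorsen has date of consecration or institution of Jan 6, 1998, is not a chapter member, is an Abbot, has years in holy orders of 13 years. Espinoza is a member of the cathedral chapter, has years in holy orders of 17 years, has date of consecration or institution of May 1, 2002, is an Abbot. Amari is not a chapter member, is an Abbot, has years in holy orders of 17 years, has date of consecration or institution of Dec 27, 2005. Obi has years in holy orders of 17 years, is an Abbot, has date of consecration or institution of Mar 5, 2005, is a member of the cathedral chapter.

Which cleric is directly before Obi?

By dignity: Halvorsen, Castillo, Espinoza, Szabo, Obi and Amari (Abbot).
Among Halvorsen, Castillo, Espinoza, Szabo, Obi and Amari, by years in holy orders (lower first) (reversed rule for this group): Halvorsen and Castillo (13 years) before Espinoza, Szabo, Obi and Amari (17 years).
Among Halvorsen and Castillo, by date of consecration or institution (earlier first): Halvorsen (Jan 6, 1998) before Castillo (Jan 14, 1999).
Among Espinoza, Szabo, Obi and Amari, by date of consecration or institution (earlier first): Espinoza (May 1, 2002) before Szabo (Nov 2, 2003) before Obi (Mar 5, 2005) before Amari (Dec 27, 2005).
Order: Halvorsen, Castillo, Espinoza, Szabo, Obi, Amari.

Szabo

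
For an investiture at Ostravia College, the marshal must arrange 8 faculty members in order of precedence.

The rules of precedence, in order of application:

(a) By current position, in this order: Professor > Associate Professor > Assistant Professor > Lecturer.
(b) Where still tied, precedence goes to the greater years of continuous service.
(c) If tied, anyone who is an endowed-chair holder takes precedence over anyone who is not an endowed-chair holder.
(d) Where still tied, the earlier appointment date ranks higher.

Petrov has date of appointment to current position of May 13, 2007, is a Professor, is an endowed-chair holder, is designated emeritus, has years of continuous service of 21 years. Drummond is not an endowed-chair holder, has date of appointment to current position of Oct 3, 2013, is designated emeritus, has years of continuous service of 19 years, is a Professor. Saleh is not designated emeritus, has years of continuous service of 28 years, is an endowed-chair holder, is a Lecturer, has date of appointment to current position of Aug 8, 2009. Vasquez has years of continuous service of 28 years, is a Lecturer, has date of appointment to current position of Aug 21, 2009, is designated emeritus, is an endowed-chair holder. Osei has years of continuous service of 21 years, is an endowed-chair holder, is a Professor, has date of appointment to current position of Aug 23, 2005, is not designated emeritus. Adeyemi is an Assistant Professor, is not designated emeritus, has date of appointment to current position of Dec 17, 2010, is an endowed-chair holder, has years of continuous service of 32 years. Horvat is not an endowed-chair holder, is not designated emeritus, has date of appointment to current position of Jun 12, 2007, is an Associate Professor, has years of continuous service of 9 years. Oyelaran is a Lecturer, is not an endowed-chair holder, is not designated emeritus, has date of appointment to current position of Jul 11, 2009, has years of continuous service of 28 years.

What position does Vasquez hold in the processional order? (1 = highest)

By current position: Osei, Petrov and Drummond (Professor); then Horvat (Associate Professor); then Adeyemi (Assistant Professor); then Saleh, Vasquez and Oyelaran (Lecturer).
Among Osei, Petrov and Drummond, by years of continuous service (higher first): Osei and Petrov (21 years) before Drummond (19 years).
Osei and Petrov are each an endowed-chair holder, so the next rule applies.
Among Osei and Petrov, by date of appointment to current position (earlier first): Osei (Aug 23, 2005) before Petrov (May 13, 2007).
Saleh, Vasquez and Oyelaran all have years of continuous service 28 years, so the next rule applies.
Among Saleh, Vasquez and Oyelaran, an endowed-chair holder before not an endowed-chair holder: Saleh and Vasquez (an endowed-chair holder) before Oyelaran (not an endowed-chair holder).
Among Saleh and Vasquez, by date of appointment to current position (earlier first): Saleh (Aug 8, 2009) before Vasquez (Aug 21, 2009).
Order: Osei, Petrov, Drummond, Horvat, Adeyemi, Saleh, Vasquez, Oyelaran. So position 7.

7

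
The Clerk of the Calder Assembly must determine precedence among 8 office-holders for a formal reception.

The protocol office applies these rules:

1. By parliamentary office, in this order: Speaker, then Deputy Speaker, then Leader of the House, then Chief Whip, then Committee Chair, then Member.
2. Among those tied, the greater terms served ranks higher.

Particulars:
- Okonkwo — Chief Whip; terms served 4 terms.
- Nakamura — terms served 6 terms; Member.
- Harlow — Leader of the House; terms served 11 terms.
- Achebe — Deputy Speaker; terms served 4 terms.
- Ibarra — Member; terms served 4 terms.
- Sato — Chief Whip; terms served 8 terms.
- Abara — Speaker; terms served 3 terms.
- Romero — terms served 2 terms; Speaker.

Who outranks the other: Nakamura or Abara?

By parliamentary office: Abara and Romero (Speaker); then Achebe (Deputy Speaker); then Harlow (Leader of the House); then Sato and Okonkwo (Chief Whip); then Nakamura and Ibarra (Member).
Among Abara and Romero, by terms served (higher first): Abara (3 terms) before Romero (2 terms).
Among Sato and Okonkwo, by terms served (higher first): Sato (8 terms) before Okonkwo (4 terms).
Among Nakamura and Ibarra, by terms served (higher first): Nakamura (6 terms) before Ibarra (4 terms).
So Abara takes precedence.

Abara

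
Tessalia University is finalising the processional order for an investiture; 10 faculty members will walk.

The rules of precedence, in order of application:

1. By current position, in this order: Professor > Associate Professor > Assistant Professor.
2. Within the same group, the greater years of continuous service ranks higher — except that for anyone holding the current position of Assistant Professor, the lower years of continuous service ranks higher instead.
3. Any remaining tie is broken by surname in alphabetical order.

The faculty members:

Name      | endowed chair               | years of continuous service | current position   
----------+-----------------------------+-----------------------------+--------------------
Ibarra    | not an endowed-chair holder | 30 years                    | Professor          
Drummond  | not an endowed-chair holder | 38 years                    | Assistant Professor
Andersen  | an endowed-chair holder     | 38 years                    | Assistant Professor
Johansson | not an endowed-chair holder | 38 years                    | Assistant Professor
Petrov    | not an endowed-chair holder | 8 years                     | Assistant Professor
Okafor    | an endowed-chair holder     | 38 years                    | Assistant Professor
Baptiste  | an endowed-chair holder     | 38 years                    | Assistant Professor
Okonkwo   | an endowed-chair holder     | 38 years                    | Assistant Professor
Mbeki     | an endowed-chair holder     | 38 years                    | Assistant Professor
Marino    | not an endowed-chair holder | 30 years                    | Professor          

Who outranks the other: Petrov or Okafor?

By current position: Ibarra and Marino (Professor); then Petrov, Andersen, Baptiste, Drummond, Johansson, Mbeki, Okafor and Okonkwo (Assistant Professor).
Ibarra and Marino both have years of continuous service 30 years, so the next rule applies.
Among Ibarra and Marino, alphabetically by surname: Ibarra before Marino.
Among Petrov, Andersen, Baptiste, Drummond, Johansson, Mbeki, Okafor and Okonkwo, by years of continuous service (lower first) (reversed rule for this group): Petrov (8 years) before Andersen, Baptiste, Drummond, Johansson, Mbeki, Okafor and Okonkwo (38 years).
Among Andersen, Baptiste, Drummond, Johansson, Mbeki, Okafor and Okonkwo, alphabetically by surname: Andersen before Baptiste before Drummond before Johansson before Mbeki before Okafor before Okonkwo.
So Petrov takes precedence.

Petrov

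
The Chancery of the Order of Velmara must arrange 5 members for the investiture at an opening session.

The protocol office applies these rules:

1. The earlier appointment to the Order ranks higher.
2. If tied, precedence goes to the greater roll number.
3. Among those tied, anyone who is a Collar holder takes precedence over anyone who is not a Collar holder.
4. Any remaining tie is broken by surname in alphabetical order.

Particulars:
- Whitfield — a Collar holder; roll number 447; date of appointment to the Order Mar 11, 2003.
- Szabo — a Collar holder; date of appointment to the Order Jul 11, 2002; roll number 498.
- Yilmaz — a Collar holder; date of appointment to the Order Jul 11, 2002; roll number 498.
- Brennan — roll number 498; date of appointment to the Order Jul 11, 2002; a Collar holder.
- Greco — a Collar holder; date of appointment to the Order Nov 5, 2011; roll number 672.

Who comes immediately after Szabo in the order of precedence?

Yilmaz

By date of appointment to the Order (earlier first): Brennan, Szabo and Yilmaz (each Jul 11, 2002); then Whitfield (Mar 11, 2003); then Greco (Nov 5, 2011).
Brennan, Szabo and Yilmaz all have roll number 498, so the next rule applies.
Brennan, Szabo and Yilmaz are each a Collar holder, so the next rule applies.
Among Brennan, Szabo and Yilmaz, alphabetically by surname: Brennan before Szabo before Yilmaz.
Order: Brennan, Szabo, Yilmaz, Whitfield, Greco.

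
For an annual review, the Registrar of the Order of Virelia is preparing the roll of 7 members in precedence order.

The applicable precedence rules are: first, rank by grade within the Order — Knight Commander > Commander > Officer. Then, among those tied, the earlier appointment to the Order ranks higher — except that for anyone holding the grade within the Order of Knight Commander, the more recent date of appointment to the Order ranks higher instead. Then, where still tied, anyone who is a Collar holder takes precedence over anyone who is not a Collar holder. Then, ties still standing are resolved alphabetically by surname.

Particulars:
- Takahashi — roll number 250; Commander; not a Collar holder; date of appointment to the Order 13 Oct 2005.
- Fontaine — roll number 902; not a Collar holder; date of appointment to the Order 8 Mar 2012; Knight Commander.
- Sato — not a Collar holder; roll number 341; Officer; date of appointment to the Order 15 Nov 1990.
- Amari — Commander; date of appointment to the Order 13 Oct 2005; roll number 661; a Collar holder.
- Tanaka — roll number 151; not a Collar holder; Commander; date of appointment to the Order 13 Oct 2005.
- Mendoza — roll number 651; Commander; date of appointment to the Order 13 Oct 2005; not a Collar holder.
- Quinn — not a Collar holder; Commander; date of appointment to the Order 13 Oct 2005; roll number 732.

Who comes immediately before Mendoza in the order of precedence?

Amari

By grade within the Order: Fontaine (Knight Commander); then Amari, Mendoza, Quinn, Takahashi and Tanaka (Commander); then Sato (Officer).
Amari, Mendoza, Quinn, Takahashi and Tanaka all have date of appointment to the Order 13 Oct 2005, so the next rule applies.
Among Amari, Mendoza, Quinn, Takahashi and Tanaka, a Collar holder before not a Collar holder: Amari (a Collar holder) before Mendoza, Quinn, Takahashi and Tanaka (not a Collar holder).
Among Mendoza, Quinn, Takahashi and Tanaka, alphabetically by surname: Mendoza before Quinn before Takahashi before Tanaka.
Order: Fontaine, Amari, Mendoza, Quinn, Takahashi, Tanaka, Sato.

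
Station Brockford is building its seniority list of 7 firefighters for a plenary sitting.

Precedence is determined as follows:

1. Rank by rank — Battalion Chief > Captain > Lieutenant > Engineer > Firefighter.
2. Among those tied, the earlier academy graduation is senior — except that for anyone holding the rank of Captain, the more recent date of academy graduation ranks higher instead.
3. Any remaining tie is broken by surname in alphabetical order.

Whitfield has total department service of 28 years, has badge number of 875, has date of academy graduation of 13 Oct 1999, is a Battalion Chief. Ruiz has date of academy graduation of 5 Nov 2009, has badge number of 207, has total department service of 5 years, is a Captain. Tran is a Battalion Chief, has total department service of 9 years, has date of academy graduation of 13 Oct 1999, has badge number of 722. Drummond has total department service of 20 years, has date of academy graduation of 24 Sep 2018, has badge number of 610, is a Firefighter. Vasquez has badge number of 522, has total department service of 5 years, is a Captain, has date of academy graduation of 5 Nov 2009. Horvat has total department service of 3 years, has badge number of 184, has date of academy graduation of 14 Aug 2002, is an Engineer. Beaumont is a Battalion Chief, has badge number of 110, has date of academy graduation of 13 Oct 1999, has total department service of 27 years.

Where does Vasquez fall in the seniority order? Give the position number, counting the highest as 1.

5

By rank: Beaumont, Tran and Whitfield (Battalion Chief); then Ruiz and Vasquez (Captain); then Horvat (Engineer); then Drummond (Firefighter).
Beaumont, Tran and Whitfield all have date of academy graduation 13 Oct 1999, so the next rule applies.
Among Beaumont, Tran and Whitfield, alphabetically by surname: Beaumont before Tran before Whitfield.
Ruiz and Vasquez both have date of academy graduation 5 Nov 2009, so the next rule applies.
Among Ruiz and Vasquez, alphabetically by surname: Ruiz before Vasquez.
Order: Beaumont, Tran, Whitfield, Ruiz, Vasquez, Horvat, Drummond. So position 5.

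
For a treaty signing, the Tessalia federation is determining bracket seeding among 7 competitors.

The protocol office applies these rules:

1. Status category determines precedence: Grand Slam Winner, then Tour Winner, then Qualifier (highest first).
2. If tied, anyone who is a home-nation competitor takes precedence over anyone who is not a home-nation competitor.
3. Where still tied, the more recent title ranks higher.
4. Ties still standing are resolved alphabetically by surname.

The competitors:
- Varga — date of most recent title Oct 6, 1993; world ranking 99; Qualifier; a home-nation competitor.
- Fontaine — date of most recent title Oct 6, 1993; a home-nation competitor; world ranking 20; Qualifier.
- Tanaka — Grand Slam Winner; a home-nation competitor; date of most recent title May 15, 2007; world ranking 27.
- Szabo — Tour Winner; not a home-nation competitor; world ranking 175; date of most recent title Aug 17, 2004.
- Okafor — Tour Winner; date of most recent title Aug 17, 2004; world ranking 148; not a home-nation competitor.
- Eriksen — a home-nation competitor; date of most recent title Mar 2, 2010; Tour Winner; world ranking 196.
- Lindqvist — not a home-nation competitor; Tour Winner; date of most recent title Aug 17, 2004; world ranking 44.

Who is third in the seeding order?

Lindqvist

By status category: Tanaka (Grand Slam Winner); then Eriksen, Lindqvist, Okafor and Szabo (Tour Winner); then Fontaine and Varga (Qualifier).
Among Eriksen, Lindqvist, Okafor and Szabo, a home-nation competitor before not a home-nation competitor: Eriksen (a home-nation competitor) before Lindqvist, Okafor and Szabo (not a home-nation competitor).
Lindqvist, Okafor and Szabo all have date of most recent title Aug 17, 2004, so the next rule applies.
Among Lindqvist, Okafor and Szabo, alphabetically by surname: Lindqvist before Okafor before Szabo.
Fontaine and Varga are each a home-nation competitor, so the next rule applies.
Fontaine and Varga both have date of most recent title Oct 6, 1993, so the next rule applies.
Among Fontaine and Varga, alphabetically by surname: Fontaine before Varga.
Order: Tanaka, Eriksen, Lindqvist, Okafor, Szabo, Fontaine, Varga.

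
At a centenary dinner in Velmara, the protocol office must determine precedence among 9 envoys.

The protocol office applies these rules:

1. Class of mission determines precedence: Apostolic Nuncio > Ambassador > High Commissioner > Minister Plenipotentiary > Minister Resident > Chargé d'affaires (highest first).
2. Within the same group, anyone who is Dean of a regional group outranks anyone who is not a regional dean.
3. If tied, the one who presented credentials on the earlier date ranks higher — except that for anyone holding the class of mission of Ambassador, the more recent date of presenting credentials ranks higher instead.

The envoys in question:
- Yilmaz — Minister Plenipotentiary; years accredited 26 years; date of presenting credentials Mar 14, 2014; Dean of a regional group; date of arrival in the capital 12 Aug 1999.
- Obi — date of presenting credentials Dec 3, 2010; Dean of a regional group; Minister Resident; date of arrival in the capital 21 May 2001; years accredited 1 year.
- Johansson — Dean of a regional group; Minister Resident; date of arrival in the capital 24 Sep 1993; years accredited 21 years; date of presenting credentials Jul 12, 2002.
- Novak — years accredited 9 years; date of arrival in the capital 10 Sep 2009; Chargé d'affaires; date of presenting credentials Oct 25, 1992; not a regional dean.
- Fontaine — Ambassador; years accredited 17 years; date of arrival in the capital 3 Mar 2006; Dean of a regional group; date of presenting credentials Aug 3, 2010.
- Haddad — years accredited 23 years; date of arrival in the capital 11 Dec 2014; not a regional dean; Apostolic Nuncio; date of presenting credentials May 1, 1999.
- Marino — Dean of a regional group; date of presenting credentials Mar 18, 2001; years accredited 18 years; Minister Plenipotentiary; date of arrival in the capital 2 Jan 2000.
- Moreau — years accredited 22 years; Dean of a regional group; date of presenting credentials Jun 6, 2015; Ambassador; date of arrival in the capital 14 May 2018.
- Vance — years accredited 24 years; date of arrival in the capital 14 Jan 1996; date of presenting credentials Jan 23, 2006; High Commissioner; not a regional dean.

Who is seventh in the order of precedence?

By class of mission: Haddad (Apostolic Nuncio); then Moreau and Fontaine (Ambassador); then Vance (High Commissioner); then Marino and Yilmaz (Minister Plenipotentiary); then Johansson and Obi (Minister Resident); then Novak (Chargé d'affaires).
Moreau and Fontaine are each Dean of a regional group, so the next rule applies.
Among Moreau and Fontaine, by date of presenting credentials (later first) (reversed rule for this group): Moreau (Jun 6, 2015) before Fontaine (Aug 3, 2010).
Marino and Yilmaz are each Dean of a regional group, so the next rule applies.
Among Marino and Yilmaz, by date of presenting credentials (earlier first): Marino (Mar 18, 2001) before Yilmaz (Mar 14, 2014).
Johansson and Obi are each Dean of a regional group, so the next rule applies.
Among Johansson and Obi, by date of presenting credentials (earlier first): Johansson (Jul 12, 2002) before Obi (Dec 3, 2010).
Order: Haddad, Moreau, Fontaine, Vance, Marino, Yilmaz, Johansson, Obi, Novak.

Johansson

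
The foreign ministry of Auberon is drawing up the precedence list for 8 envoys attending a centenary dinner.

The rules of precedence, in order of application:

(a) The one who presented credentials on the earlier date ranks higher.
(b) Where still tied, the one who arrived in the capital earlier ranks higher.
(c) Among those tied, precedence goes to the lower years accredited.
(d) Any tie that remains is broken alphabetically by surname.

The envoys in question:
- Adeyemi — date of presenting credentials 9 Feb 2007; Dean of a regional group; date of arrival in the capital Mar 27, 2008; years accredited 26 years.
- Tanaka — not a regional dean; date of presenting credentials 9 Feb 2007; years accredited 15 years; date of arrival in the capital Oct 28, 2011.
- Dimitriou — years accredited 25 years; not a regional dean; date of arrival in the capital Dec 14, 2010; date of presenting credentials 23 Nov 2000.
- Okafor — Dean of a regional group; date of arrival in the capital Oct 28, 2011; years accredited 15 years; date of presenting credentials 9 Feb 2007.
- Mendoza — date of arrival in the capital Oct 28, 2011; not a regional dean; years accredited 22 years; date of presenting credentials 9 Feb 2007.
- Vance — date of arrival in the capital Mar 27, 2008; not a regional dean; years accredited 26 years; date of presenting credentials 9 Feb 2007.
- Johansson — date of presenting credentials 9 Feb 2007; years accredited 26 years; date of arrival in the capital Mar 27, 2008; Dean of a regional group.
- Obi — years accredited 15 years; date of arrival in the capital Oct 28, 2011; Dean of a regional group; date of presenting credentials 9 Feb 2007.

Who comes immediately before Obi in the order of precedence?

Vance

By date of presenting credentials (earlier first): Dimitriou (23 Nov 2000); then Adeyemi, Johansson, Vance, Obi, Okafor, Tanaka and Mendoza (each 9 Feb 2007).
Among Adeyemi, Johansson, Vance, Obi, Okafor, Tanaka and Mendoza, by date of arrival in the capital (earlier first): Adeyemi, Johansson and Vance (Mar 27, 2008) before Obi, Okafor, Tanaka and Mendoza (Oct 28, 2011).
Adeyemi, Johansson and Vance all have years accredited 26 years, so the next rule applies.
Among Adeyemi, Johansson and Vance, alphabetically by surname: Adeyemi before Johansson before Vance.
Among Obi, Okafor, Tanaka and Mendoza, by years accredited (lower first): Obi, Okafor and Tanaka (15 years) before Mendoza (22 years).
Among Obi, Okafor and Tanaka, alphabetically by surname: Obi before Okafor before Tanaka.
Order: Dimitriou, Adeyemi, Johansson, Vance, Obi, Okafor, Tanaka, Mendoza.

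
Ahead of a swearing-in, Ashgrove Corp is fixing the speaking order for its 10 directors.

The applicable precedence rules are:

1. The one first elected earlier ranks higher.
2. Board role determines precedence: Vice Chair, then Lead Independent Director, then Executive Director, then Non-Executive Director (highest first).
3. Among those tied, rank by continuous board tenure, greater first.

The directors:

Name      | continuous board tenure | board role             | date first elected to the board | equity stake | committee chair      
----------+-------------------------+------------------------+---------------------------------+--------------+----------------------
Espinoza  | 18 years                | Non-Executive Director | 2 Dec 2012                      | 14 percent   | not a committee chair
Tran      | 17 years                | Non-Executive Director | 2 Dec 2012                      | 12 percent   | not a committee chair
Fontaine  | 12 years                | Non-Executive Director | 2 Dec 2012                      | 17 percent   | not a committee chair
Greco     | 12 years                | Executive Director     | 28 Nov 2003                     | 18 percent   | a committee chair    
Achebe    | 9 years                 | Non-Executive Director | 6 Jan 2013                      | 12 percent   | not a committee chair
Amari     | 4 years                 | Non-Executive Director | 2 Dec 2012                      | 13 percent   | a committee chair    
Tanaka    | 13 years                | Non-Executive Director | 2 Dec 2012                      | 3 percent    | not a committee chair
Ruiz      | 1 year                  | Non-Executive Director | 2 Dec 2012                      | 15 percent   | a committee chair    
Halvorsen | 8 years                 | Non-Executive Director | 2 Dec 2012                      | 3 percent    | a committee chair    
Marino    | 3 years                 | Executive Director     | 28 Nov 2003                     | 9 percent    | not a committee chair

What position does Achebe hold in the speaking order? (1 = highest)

10

By date first elected to the board (earlier first): Greco and Marino (both 28 Nov 2003); then Espinoza, Tran, Tanaka, Fontaine, Halvorsen, Amari and Ruiz (each 2 Dec 2012); then Achebe (6 Jan 2013).
Greco and Marino are each Executive Director, so the next rule applies.
Among Greco and Marino, by continuous board tenure (higher first): Greco (12 years) before Marino (3 years).
Espinoza, Tran, Tanaka, Fontaine, Halvorsen, Amari and Ruiz are each Non-Executive Director, so the next rule applies.
Among Espinoza, Tran, Tanaka, Fontaine, Halvorsen, Amari and Ruiz, by continuous board tenure (higher first): Espinoza (18 years) before Tran (17 years) before Tanaka (13 years) before Fontaine (12 years) before Halvorsen (8 years) before Amari (4 years) before Ruiz (1 year).
Order: Greco, Marino, Espinoza, Tran, Tanaka, Fontaine, Halvorsen, Amari, Ruiz, Achebe. So position 10.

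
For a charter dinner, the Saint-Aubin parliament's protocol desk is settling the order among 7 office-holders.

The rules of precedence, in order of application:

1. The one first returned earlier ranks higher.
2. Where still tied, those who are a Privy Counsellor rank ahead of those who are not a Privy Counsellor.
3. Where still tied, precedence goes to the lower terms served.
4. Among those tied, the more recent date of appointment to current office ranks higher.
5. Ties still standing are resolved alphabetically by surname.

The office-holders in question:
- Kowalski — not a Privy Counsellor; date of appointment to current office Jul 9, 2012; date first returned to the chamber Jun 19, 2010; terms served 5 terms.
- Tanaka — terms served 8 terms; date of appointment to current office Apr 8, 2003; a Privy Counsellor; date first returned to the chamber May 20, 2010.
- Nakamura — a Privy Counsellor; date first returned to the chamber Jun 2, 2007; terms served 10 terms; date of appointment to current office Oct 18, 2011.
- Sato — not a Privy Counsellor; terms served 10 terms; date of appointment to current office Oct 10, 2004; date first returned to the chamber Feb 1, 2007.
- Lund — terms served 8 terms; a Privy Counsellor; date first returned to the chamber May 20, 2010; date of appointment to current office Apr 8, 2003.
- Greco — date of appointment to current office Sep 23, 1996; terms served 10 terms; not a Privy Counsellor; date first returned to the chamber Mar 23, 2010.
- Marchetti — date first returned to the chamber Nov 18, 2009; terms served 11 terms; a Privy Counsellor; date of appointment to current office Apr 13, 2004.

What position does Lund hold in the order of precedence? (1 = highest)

By date first returned to the chamber (earlier first): Sato (Feb 1, 2007); then Nakamura (Jun 2, 2007); then Marchetti (Nov 18, 2009); then Greco (Mar 23, 2010); then Lund and Tanaka (both May 20, 2010); then Kowalski (Jun 19, 2010).
Lund and Tanaka are each a Privy Counsellor, so the next rule applies.
Lund and Tanaka both have terms served 8 terms, so the next rule applies.
Lund and Tanaka both have date of appointment to current office Apr 8, 2003, so the next rule applies.
Among Lund and Tanaka, alphabetically by surname: Lund before Tanaka.
Order: Sato, Nakamura, Marchetti, Greco, Lund, Tanaka, Kowalski. So position 5.

5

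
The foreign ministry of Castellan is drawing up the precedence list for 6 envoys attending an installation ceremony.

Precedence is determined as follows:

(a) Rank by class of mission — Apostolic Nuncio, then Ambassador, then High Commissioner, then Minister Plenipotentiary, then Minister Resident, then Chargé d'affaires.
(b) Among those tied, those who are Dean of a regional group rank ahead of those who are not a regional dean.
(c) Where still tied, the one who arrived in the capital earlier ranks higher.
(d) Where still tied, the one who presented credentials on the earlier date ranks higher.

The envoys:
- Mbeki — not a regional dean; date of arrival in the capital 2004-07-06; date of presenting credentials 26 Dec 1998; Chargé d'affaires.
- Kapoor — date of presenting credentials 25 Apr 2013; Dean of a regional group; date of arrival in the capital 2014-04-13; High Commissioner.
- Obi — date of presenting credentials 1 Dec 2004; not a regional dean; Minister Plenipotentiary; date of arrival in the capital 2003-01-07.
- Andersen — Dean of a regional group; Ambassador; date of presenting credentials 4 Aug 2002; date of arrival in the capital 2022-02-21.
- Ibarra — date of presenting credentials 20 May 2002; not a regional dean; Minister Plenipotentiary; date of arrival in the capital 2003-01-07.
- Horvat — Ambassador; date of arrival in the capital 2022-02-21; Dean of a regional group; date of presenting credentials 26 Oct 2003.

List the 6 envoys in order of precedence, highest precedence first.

By class of mission: Andersen and Horvat (Ambassador); then Kapoor (High Commissioner); then Ibarra and Obi (Minister Plenipotentiary); then Mbeki (Chargé d'affaires).
Andersen and Horvat are each Dean of a regional group, so the next rule applies.
Andersen and Horvat both have date of arrival in the capital 2022-02-21, so the next rule applies.
Among Andersen and Horvat, by date of presenting credentials (earlier first): Andersen (4 Aug 2002) before Horvat (26 Oct 2003).
Ibarra and Obi are each not a regional dean, so the next rule applies.
Ibarra and Obi both have date of arrival in the capital 2003-01-07, so the next rule applies.
Among Ibarra and Obi, by date of presenting credentials (earlier first): Ibarra (20 May 2002) before Obi (1 Dec 2004).
Full order: Andersen, Horvat, Kapoor, Ibarra, Obi, Mbeki.

Andersen, Horvat, Kapoor, Ibarra, Obi, Mbeki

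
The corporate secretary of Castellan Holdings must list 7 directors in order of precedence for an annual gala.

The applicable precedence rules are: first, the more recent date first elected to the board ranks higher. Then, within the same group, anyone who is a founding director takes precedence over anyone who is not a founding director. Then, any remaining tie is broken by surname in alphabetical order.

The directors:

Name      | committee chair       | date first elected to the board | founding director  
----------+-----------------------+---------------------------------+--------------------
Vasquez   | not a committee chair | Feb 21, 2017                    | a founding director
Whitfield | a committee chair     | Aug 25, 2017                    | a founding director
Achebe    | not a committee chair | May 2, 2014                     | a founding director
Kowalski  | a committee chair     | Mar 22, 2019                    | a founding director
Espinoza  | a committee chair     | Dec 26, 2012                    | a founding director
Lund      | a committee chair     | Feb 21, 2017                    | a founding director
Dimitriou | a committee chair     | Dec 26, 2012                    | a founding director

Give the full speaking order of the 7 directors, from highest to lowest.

Kowalski, Whitfield, Lund, Vasquez, Achebe, Dimitriou, Espinoza

By date first elected to the board (later first): Kowalski (Mar 22, 2019); then Whitfield (Aug 25, 2017); then Lund and Vasquez (both Feb 21, 2017); then Achebe (May 2, 2014); then Dimitriou and Espinoza (both Dec 26, 2012).
Lund and Vasquez are each a founding director, so the next rule applies.
Among Lund and Vasquez, alphabetically by surname: Lund before Vasquez.
Dimitriou and Espinoza are each a founding director, so the next rule applies.
Among Dimitriou and Espinoza, alphabetically by surname: Dimitriou before Espinoza.
Full order: Kowalski, Whitfield, Lund, Vasquez, Achebe, Dimitriou, Espinoza.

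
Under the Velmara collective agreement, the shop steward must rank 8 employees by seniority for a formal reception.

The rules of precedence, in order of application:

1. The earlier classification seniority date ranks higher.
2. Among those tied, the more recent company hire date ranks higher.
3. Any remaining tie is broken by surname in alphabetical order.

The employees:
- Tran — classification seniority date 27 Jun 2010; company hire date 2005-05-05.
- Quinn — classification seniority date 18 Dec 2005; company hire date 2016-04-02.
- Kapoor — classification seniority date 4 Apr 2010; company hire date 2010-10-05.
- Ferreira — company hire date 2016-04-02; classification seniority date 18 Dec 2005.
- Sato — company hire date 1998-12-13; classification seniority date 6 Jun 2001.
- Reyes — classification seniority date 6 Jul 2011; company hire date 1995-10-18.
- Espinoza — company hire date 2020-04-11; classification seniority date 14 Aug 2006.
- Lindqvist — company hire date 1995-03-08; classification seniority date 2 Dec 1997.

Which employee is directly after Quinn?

Espinoza

By classification seniority date (earlier first): Lindqvist (2 Dec 1997); then Sato (6 Jun 2001); then Ferreira and Quinn (both 18 Dec 2005); then Espinoza (14 Aug 2006); then Kapoor (4 Apr 2010); then Tran (27 Jun 2010); then Reyes (6 Jul 2011).
Ferreira and Quinn both have company hire date 2016-04-02, so the next rule applies.
Among Ferreira and Quinn, alphabetically by surname: Ferreira before Quinn.
Order: Lindqvist, Sato, Ferreira, Quinn, Espinoza, Kapoor, Tran, Reyes.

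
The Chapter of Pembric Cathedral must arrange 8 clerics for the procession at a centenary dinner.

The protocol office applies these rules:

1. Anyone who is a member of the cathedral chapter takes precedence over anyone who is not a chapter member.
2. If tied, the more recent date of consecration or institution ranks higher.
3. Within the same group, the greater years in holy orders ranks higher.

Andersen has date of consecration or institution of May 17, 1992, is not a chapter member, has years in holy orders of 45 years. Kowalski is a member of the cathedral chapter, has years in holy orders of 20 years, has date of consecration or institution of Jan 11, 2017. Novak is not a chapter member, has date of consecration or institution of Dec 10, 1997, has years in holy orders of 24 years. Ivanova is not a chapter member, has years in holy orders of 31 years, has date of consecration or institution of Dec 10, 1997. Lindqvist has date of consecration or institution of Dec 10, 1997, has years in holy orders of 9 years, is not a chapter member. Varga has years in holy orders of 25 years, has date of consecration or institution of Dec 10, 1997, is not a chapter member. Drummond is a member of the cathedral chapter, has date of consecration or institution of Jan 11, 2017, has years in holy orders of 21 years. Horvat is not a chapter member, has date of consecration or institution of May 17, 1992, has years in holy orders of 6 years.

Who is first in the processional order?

Drummond

By the first rule: Drummond and Kowalski (both a member of the cathedral chapter); then Ivanova, Varga, Novak, Lindqvist, Andersen and Horvat (each not a chapter member).
Drummond and Kowalski both have date of consecration or institution Jan 11, 2017, so the next rule applies.
Among Drummond and Kowalski, by years in holy orders (higher first): Drummond (21 years) before Kowalski (20 years).
Among Ivanova, Varga, Novak, Lindqvist, Andersen and Horvat, by date of consecration or institution (later first): Ivanova, Varga, Novak and Lindqvist (Dec 10, 1997) before Andersen and Horvat (May 17, 1992).
Among Ivanova, Varga, Novak and Lindqvist, by years in holy orders (higher first): Ivanova (31 years) before Varga (25 years) before Novak (24 years) before Lindqvist (9 years).
Among Andersen and Horvat, by years in holy orders (higher first): Andersen (45 years) before Horvat (6 years).
Order: Drummond, Kowalski, Ivanova, Varga, Novak, Lindqvist, Andersen, Horvat.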